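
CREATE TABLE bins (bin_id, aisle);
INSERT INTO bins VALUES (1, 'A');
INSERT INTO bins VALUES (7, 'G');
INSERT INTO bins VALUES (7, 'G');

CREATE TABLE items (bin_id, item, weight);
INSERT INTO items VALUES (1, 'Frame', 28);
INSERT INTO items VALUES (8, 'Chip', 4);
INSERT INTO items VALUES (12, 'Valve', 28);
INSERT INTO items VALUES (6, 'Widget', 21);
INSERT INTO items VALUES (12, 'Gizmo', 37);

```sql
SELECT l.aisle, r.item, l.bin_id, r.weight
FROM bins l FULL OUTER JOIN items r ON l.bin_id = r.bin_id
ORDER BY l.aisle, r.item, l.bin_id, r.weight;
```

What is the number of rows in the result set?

7

FULL OUTER JOIN keeps every row from both sides; unmatched rows get NULL for the other side's columns.
Matching on l.bin_id = r.bin_id.
- l[0] bin_id=1 → 1 match(es) in r → 1 row(s).
- l[1] bin_id=7 → no match; kept with NULLs on the r side.
- l[2] bin_id=7 → no match; kept with NULLs on the r side.
- 4 r row(s) had no l match → kept, l columns NULL.
Total: 1 matched + 6 padded = 7 rows.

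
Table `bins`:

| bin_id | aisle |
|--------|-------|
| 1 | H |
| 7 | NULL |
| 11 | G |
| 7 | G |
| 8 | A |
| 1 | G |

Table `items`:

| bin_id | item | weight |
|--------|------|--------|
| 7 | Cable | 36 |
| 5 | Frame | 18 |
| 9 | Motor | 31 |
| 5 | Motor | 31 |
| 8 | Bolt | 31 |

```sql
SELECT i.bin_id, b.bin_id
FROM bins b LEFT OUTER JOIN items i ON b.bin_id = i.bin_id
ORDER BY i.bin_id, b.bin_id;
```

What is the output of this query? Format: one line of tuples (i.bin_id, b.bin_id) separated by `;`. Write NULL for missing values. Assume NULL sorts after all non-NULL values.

LEFT JOIN keeps every row from `bins`; unmatched rows get NULL for `items`'s columns.
Matching on b.bin_id = i.bin_id.
- b[0] bin_id=1 → no match; kept with NULLs on the i side.
- b[1] bin_id=7 → 1 match(es) in i → 1 row(s).
- b[2] bin_id=11 → no match; kept with NULLs on the i side.
- b[3] bin_id=7 → 1 match(es) in i → 1 row(s).
- b[4] bin_id=8 → 1 match(es) in i → 1 row(s).
- b[5] bin_id=1 → no match; kept with NULLs on the i side.
After projecting and ordering:
i.bin_id | b.bin_id
7 | 7
7 | 7
8 | 8
NULL | 1
NULL | 1
NULL | 11

(7, 7); (7, 7); (8, 8); (NULL, 1); (NULL, 1); (NULL, 11)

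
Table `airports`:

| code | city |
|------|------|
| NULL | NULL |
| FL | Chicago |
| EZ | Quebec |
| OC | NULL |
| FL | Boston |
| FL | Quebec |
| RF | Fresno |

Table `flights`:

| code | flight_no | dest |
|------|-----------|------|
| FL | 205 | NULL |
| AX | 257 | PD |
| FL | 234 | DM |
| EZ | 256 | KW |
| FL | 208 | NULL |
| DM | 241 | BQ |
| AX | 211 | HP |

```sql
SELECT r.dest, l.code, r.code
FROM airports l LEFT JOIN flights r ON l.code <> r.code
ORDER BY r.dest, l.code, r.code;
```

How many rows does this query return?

LEFT JOIN keeps every row from `airports`; unmatched rows get NULL for `flights`'s columns.
Matching on l.code <> r.code. A NULL in a compared column never satisfies the condition.
- l (code=NULL) has no partner → padded with NULL.
- l (code=FL) pairs with 4 row(s) of r.
- l (code=EZ) pairs with 6 row(s) of r.
- l (code=OC) pairs with 7 row(s) of r.
- l (code=FL) pairs with 4 row(s) of r.
- l (code=FL) pairs with 4 row(s) of r.
- l (code=RF) pairs with 7 row(s) of r.
Total: 32 matched + 1 padded = 33 rows.

33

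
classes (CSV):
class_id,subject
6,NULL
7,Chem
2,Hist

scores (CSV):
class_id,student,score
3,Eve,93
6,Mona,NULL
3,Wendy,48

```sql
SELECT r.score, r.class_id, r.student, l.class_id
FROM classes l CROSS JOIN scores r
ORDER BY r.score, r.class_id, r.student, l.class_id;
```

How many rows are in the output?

9

CROSS JOIN pairs every row of `classes` with every row of `scores`: 3 × 3 = 9 rows.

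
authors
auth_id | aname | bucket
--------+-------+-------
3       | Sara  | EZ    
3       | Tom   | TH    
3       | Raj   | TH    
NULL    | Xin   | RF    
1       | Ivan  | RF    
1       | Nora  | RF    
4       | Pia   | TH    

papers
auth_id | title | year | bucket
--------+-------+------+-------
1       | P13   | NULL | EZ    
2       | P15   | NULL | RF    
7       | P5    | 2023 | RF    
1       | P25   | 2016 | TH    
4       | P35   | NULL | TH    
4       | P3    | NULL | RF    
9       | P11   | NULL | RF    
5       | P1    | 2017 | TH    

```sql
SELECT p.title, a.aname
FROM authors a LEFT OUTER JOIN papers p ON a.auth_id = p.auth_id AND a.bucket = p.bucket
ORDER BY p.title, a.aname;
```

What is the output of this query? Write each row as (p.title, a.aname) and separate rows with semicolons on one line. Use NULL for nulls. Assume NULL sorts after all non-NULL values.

(P35, Pia); (NULL, Ivan); (NULL, Nora); (NULL, Raj); (NULL, Sara); (NULL, Tom); (NULL, Xin)

LEFT JOIN keeps every row from `authors`; unmatched rows get NULL for `papers`'s columns.
Matching on a.auth_id = p.auth_id AND a.bucket = p.bucket. A NULL in a compared column never satisfies the condition.
- auth_id=3, bucket=EZ: no p row matches, row kept with p columns NULL.
- auth_id=3, bucket=TH: no p row matches, row kept with p columns NULL.
- auth_id=3, bucket=TH: no p row matches, row kept with p columns NULL.
- auth_id=NULL, bucket=RF: no p row matches, row kept with p columns NULL.
- auth_id=1, bucket=RF: no p row matches, row kept with p columns NULL.
- auth_id=1, bucket=RF: no p row matches, row kept with p columns NULL.
- auth_id=4, bucket=TH: 1 matching p row(s), so 1 row(s) emitted.
After projecting and ordering:
p.title | a.aname
P35 | Pia
NULL | Ivan
NULL | Nora
NULL | Raj
NULL | Sara
NULL | Tom
NULL | Xin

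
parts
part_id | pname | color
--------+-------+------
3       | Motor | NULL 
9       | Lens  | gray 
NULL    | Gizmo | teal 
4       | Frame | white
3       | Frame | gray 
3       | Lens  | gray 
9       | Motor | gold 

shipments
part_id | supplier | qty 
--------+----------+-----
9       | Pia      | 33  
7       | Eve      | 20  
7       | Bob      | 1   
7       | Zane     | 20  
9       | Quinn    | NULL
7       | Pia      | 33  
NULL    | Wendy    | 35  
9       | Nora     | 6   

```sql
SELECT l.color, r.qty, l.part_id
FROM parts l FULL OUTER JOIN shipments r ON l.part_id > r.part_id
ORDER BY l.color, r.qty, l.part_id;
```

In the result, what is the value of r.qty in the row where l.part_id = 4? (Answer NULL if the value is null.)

NULL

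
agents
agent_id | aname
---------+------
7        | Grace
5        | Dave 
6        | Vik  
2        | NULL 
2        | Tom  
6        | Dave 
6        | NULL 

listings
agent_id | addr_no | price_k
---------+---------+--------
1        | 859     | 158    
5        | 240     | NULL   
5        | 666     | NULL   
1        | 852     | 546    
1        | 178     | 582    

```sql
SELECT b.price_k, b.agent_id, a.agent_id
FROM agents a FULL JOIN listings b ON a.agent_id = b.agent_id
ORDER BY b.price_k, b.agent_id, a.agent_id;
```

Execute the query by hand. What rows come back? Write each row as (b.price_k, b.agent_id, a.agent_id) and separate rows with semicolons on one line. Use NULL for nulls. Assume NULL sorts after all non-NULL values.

FULL OUTER JOIN keeps every row from both sides; unmatched rows get NULL for the other side's columns.
Matching on a.agent_id = b.agent_id.
- a (agent_id=7) has no partner → padded with NULL.
- a (agent_id=5) pairs with 2 row(s) of b.
- a (agent_id=6) has no partner → padded with NULL.
- a (agent_id=2) has no partner → padded with NULL.
- a (agent_id=2) has no partner → padded with NULL.
- a (agent_id=6) has no partner → padded with NULL.
- a (agent_id=6) has no partner → padded with NULL.
- plus 3 unmatched b row(s), each kept with NULL a columns.

(158, 1, NULL); (546, 1, NULL); (582, 1, NULL); (NULL, 5, 5); (NULL, 5, 5); (NULL, NULL, 2); (NULL, NULL, 2); (NULL, NULL, 6); (NULL, NULL, 6); (NULL, NULL, 6); (NULL, NULL, 7)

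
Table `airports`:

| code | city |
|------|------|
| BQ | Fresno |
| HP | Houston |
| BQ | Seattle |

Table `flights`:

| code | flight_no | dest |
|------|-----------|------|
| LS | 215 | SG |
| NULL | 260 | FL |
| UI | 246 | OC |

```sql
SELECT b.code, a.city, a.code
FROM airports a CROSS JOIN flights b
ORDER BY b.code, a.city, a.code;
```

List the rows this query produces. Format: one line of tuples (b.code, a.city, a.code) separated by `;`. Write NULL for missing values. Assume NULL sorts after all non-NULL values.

CROSS JOIN pairs every row of `airports` with every row of `flights`: 3 × 3 = 9 rows.
After projecting and ordering:
b.code | a.city | a.code
LS | Fresno | BQ
LS | Houston | HP
LS | Seattle | BQ
UI | Fresno | BQ
UI | Houston | HP
UI | Seattle | BQ
NULL | Fresno | BQ
NULL | Houston | HP
NULL | Seattle | BQ

(LS, Fresno, BQ); (LS, Houston, HP); (LS, Seattle, BQ); (UI, Fresno, BQ); (UI, Houston, HP); (UI, Seattle, BQ); (NULL, Fresno, BQ); (NULL, Houston, HP); (NULL, Seattle, BQ)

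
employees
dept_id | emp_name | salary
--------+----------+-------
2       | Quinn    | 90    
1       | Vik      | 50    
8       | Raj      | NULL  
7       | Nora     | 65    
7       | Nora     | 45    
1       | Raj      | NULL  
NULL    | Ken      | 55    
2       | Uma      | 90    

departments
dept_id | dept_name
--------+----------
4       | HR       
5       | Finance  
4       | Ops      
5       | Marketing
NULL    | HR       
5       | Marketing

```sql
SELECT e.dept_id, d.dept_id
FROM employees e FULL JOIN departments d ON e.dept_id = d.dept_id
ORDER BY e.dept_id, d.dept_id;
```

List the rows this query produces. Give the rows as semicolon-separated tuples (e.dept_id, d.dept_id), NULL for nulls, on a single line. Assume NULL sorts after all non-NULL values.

(1, NULL); (1, NULL); (2, NULL); (2, NULL); (7, NULL); (7, NULL); (8, NULL); (NULL, 4); (NULL, 4); (NULL, 5); (NULL, 5); (NULL, 5); (NULL, NULL); (NULL, NULL)

FULL OUTER JOIN keeps every row from both sides; unmatched rows get NULL for the other side's columns.
Matching on e.dept_id = d.dept_id. A NULL in a compared column never satisfies the condition.
Matched pairs: 0; unmatched e rows kept: 8; unmatched d rows kept: 6.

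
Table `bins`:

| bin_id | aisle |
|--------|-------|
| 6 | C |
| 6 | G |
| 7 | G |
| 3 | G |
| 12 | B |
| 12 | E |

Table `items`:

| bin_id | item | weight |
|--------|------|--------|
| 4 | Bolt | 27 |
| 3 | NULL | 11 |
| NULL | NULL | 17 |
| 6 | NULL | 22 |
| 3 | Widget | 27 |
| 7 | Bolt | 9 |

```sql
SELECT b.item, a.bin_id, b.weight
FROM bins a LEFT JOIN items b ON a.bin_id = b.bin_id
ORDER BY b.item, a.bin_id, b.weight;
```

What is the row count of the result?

LEFT JOIN keeps every row from `bins`; unmatched rows get NULL for `items`'s columns.
Matching on a.bin_id = b.bin_id. A NULL in a compared column never satisfies the condition.
- a (bin_id=6) pairs with 1 row(s) of b.
- a (bin_id=6) pairs with 1 row(s) of b.
- a (bin_id=7) pairs with 1 row(s) of b.
- a (bin_id=3) pairs with 2 row(s) of b.
- a (bin_id=12) has no partner → padded with NULL.
- a (bin_id=12) has no partner → padded with NULL.
Total: 5 matched + 2 padded = 7 rows.

7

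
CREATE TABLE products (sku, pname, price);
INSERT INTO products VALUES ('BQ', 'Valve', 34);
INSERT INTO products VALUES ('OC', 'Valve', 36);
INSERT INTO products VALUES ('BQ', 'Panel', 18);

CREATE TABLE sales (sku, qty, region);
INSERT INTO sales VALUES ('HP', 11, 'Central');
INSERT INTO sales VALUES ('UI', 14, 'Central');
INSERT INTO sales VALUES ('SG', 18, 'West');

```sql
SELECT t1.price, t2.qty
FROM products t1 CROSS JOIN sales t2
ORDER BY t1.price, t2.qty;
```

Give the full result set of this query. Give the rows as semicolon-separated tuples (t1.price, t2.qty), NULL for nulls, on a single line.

(18, 11); (18, 14); (18, 18); (34, 11); (34, 14); (34, 18); (36, 11); (36, 14); (36, 18)

CROSS JOIN pairs every row of `products` with every row of `sales`: 3 × 3 = 9 rows.
After projecting and ordering:
t1.price | t2.qty
18 | 11
18 | 14
18 | 18
34 | 11
34 | 14
34 | 18
36 | 11
36 | 14
36 | 18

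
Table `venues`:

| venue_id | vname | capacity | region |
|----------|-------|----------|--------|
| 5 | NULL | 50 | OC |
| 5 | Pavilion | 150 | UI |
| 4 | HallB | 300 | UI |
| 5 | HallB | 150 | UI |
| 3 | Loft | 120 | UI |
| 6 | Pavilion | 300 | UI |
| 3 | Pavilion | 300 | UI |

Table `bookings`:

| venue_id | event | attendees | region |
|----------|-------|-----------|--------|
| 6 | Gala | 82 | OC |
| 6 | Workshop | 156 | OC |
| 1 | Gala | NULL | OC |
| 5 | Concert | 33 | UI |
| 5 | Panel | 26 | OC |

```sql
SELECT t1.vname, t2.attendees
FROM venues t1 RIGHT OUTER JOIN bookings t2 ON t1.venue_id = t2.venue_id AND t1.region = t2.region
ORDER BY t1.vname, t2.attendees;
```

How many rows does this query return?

6

RIGHT JOIN keeps every row from `bookings`; unmatched rows get NULL for `venues`'s columns.
Matching on t1.venue_id = t2.venue_id AND t1.region = t2.region.
- t1 (venue_id=5, region=OC) pairs with 1 row(s) of t2.
- t1 (venue_id=5, region=UI) pairs with 1 row(s) of t2.
- t1 (venue_id=4, region=UI) has no partner in t2.
- t1 (venue_id=5, region=UI) pairs with 1 row(s) of t2.
- t1 (venue_id=3, region=UI) has no partner in t2.
- t1 (venue_id=6, region=UI) has no partner in t2.
- t1 (venue_id=3, region=UI) has no partner in t2.
- plus 3 unmatched t2 row(s), each kept with NULL t1 columns.
Total: 3 matched + 3 padded = 6 rows.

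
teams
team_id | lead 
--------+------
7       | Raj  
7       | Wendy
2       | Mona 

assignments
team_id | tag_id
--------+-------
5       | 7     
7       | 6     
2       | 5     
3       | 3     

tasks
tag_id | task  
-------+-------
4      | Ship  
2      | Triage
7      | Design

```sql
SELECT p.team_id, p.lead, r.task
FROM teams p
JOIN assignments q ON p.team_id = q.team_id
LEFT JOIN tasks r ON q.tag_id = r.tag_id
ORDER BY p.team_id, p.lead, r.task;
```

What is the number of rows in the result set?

3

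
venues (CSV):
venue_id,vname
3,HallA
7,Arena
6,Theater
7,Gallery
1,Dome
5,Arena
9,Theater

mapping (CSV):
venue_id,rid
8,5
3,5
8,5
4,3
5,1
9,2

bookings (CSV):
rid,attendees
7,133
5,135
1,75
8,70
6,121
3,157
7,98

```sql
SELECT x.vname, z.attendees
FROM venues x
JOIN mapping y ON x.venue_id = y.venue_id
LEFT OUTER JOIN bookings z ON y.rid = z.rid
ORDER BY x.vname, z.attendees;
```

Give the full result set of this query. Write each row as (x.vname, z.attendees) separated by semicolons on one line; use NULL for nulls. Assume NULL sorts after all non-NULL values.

Evaluate left to right. First `venues x INNER JOIN mapping y` on venue_id: 3 row(s).
Then LEFT JOIN `bookings z` on rid: each of those 3 rows is kept; rows whose y.rid has no match in z get NULL for z's columns.

(Arena, 75); (HallA, 135); (Theater, NULL)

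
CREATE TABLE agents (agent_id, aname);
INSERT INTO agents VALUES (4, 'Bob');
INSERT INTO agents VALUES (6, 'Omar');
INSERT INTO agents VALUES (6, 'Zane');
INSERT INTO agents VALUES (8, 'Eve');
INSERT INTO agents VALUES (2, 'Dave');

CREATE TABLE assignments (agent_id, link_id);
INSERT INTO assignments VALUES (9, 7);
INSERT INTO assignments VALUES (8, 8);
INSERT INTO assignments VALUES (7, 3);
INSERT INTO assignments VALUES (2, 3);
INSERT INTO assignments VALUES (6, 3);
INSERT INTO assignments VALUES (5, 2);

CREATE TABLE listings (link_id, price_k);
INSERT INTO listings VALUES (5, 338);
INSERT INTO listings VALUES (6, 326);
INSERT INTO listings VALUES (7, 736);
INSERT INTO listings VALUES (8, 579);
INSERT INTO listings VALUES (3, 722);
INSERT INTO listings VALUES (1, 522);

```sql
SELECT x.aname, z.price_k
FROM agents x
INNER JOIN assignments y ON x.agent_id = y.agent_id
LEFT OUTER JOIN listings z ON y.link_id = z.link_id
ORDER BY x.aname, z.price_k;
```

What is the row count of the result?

4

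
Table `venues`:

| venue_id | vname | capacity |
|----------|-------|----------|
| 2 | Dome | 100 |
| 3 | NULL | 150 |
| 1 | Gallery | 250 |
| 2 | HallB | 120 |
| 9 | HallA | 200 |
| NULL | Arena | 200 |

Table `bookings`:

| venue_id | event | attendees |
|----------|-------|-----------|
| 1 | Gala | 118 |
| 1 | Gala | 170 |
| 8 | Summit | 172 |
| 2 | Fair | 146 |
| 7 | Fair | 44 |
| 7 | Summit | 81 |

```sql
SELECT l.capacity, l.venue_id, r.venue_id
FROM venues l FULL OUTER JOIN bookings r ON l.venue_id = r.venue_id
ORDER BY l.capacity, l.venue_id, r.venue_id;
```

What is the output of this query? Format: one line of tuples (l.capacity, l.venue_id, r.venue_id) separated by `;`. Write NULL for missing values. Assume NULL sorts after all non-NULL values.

(100, 2, 2); (120, 2, 2); (150, 3, NULL); (200, 9, NULL); (200, NULL, NULL); (250, 1, 1); (250, 1, 1); (NULL, NULL, 7); (NULL, NULL, 7); (NULL, NULL, 8)

FULL OUTER JOIN keeps every row from both sides; unmatched rows get NULL for the other side's columns.
Matching on l.venue_id = r.venue_id. A NULL in a compared column never satisfies the condition.
Matched pairs: 4; unmatched l rows kept: 3; unmatched r rows kept: 3.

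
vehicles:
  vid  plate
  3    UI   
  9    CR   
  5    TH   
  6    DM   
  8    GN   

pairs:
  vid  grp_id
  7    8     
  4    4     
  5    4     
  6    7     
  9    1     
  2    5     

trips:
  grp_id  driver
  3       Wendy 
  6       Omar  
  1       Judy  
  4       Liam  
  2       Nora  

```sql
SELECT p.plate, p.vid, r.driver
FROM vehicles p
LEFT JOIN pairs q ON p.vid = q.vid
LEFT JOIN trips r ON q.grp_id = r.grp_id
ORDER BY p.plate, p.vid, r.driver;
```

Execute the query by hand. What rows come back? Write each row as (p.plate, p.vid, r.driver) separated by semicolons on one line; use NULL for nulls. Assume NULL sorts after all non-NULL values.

Evaluate left to right. First `vehicles p LEFT JOIN pairs q` on vid: 5 row(s).
Then LEFT JOIN `trips r` on grp_id: each of those 5 rows is kept; rows whose q.grp_id has no match in r get NULL for r's columns.

(CR, 9, Judy); (DM, 6, NULL); (GN, 8, NULL); (TH, 5, Liam); (UI, 3, NULL)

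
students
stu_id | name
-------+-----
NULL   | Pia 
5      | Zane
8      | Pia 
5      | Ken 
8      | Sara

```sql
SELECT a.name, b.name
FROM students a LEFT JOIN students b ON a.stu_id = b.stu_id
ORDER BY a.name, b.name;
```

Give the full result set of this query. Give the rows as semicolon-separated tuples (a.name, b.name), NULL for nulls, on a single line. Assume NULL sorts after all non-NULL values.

LEFT JOIN keeps every row from `students a`; unmatched rows get NULL for `students b`'s columns.
Matching on a.stu_id = b.stu_id. A NULL in a compared column never satisfies the condition.
- stu_id=NULL: no b row matches, row kept with b columns NULL.
- stu_id=5: 2 matching b row(s), so 2 row(s) emitted.
- stu_id=8: 2 matching b row(s), so 2 row(s) emitted.
- stu_id=5: 2 matching b row(s), so 2 row(s) emitted.
- stu_id=8: 2 matching b row(s), so 2 row(s) emitted.
After projecting and ordering:
a.name | b.name
Ken | Ken
Ken | Zane
Pia | Pia
Pia | Sara
Pia | NULL
Sara | Pia
Sara | Sara
Zane | Ken
Zane | Zane

(Ken, Ken); (Ken, Zane); (Pia, Pia); (Pia, Sara); (Pia, NULL); (Sara, Pia); (Sara, Sara); (Zane, Ken); (Zane, Zane)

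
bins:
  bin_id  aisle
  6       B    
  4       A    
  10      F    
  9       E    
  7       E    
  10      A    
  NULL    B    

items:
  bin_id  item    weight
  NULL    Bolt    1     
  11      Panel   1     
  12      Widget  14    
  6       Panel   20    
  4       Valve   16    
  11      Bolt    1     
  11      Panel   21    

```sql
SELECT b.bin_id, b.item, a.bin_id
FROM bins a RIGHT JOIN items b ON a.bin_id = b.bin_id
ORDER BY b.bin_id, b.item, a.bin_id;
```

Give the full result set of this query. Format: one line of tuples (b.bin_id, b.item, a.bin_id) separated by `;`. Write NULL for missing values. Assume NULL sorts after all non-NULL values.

RIGHT JOIN keeps every row from `items`; unmatched rows get NULL for `bins`'s columns.
Matching on a.bin_id = b.bin_id. A NULL in a compared column never satisfies the condition.
Matched pairs: 2; unmatched b rows kept: 5.

(4, Valve, 4); (6, Panel, 6); (11, Bolt, NULL); (11, Panel, NULL); (11, Panel, NULL); (12, Widget, NULL); (NULL, Bolt, NULL)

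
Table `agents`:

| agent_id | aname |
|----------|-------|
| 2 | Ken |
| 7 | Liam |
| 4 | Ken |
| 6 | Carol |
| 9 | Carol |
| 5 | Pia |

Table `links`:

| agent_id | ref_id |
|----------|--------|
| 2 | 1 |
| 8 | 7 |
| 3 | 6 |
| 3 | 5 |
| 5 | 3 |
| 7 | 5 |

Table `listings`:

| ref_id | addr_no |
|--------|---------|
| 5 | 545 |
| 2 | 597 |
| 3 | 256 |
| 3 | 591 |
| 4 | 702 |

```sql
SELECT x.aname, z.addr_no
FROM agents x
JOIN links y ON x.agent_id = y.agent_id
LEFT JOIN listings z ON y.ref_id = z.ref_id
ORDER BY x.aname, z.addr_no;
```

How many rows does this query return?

Step 1 — x INNER JOIN y on agent_id → 3 row(s).
Then LEFT JOIN `listings z` on ref_id: each of those 3 rows is kept; rows whose y.ref_id has no match in z get NULL for z's columns.
Result: 4 row(s).

4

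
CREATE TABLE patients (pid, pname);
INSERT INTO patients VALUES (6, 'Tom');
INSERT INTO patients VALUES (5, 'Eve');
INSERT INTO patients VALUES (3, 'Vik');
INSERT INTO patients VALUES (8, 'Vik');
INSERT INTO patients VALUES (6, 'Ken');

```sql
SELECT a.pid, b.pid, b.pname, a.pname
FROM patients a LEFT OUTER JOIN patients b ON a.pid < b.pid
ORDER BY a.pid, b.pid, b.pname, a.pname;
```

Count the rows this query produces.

10

LEFT JOIN keeps every row from `patients a`; unmatched rows get NULL for `patients b`'s columns.
Matching on a.pid < b.pid.
- a[0] pid=6 → 1 match(es) in b → 1 row(s).
- a[1] pid=5 → 3 match(es) in b → 3 row(s).
- a[2] pid=3 → 4 match(es) in b → 4 row(s).
- a[3] pid=8 → no match; kept with NULLs on the b side.
- a[4] pid=6 → 1 match(es) in b → 1 row(s).
Total: 9 matched + 1 padded = 10 rows.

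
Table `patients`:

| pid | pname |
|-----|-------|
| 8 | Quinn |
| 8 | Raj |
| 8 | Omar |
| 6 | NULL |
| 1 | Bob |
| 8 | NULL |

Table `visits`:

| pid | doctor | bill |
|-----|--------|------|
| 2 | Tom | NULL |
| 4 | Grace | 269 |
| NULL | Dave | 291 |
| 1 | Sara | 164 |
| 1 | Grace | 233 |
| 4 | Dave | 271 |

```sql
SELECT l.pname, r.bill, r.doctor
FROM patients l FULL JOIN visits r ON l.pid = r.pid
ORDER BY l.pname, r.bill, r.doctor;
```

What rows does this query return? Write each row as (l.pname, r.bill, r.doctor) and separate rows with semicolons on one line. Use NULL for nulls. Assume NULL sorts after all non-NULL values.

(Bob, 164, Sara); (Bob, 233, Grace); (Omar, NULL, NULL); (Quinn, NULL, NULL); (Raj, NULL, NULL); (NULL, 269, Grace); (NULL, 271, Dave); (NULL, 291, Dave); (NULL, NULL, Tom); (NULL, NULL, NULL); (NULL, NULL, NULL)

FULL OUTER JOIN keeps every row from both sides; unmatched rows get NULL for the other side's columns.
Matching on l.pid = r.pid. A NULL in a compared column never satisfies the condition.
Matched pairs: 2; unmatched l rows kept: 5; unmatched r rows kept: 4.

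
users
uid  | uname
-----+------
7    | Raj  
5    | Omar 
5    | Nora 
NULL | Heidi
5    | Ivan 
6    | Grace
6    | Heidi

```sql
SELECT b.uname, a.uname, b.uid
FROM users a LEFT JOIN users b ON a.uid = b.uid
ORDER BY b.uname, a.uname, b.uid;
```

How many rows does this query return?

LEFT JOIN keeps every row from `users a`; unmatched rows get NULL for `users b`'s columns.
Matching on a.uid = b.uid. A NULL in a compared column never satisfies the condition.
Matched pairs: 14; unmatched a rows kept: 1.
Total: 14 matched + 1 padded = 15 rows.

15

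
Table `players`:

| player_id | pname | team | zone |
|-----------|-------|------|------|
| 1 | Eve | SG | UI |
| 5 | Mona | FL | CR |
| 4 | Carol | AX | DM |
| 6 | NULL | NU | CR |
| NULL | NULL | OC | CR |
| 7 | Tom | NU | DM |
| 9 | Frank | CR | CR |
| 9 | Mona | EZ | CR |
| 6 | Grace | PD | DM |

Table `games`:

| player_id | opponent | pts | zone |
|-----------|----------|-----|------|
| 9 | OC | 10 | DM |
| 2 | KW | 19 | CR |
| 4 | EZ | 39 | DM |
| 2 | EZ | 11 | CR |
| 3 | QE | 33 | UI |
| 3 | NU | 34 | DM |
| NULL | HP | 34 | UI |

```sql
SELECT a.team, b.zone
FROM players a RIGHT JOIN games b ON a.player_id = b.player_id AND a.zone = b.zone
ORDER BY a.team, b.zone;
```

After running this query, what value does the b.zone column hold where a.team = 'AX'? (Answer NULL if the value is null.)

DM

RIGHT JOIN keeps every row from `games`; unmatched rows get NULL for `players`'s columns.
Matching on a.player_id = b.player_id AND a.zone = b.zone. A NULL in a compared column never satisfies the condition.
Matched pairs: 1; unmatched b rows kept: 6.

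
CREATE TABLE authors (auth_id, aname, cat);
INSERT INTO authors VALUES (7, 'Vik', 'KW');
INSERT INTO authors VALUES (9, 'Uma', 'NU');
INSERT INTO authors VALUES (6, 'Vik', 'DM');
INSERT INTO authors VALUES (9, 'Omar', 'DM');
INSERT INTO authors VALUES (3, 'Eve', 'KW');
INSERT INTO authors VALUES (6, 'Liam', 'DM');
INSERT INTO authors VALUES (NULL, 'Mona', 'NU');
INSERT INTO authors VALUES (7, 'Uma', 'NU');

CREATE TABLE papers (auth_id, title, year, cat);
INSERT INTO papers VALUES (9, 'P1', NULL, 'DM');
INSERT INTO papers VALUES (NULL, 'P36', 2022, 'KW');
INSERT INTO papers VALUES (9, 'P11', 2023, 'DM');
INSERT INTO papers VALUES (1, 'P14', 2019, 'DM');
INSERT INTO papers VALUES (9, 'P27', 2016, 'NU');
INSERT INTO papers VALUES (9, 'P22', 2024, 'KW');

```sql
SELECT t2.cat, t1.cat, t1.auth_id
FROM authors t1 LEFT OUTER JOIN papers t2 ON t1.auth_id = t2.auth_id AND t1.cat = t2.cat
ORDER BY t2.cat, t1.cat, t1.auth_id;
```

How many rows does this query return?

9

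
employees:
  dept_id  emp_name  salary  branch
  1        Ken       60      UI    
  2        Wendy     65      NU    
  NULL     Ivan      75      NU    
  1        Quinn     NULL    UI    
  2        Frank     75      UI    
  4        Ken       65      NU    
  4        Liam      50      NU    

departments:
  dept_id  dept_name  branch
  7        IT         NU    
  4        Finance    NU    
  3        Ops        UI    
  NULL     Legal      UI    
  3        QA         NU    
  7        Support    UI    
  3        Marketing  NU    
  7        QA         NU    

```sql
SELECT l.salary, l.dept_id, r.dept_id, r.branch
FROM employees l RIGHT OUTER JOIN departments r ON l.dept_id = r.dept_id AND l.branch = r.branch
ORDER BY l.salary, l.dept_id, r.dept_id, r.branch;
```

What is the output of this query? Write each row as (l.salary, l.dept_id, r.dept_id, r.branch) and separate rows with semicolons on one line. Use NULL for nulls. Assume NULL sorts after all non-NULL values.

(50, 4, 4, NU); (65, 4, 4, NU); (NULL, NULL, 3, NU); (NULL, NULL, 3, NU); (NULL, NULL, 3, UI); (NULL, NULL, 7, NU); (NULL, NULL, 7, NU); (NULL, NULL, 7, UI); (NULL, NULL, NULL, UI)

RIGHT JOIN keeps every row from `departments`; unmatched rows get NULL for `employees`'s columns.
Matching on l.dept_id = r.dept_id AND l.branch = r.branch. A NULL in a compared column never satisfies the condition.
- l row (dept_id=1, branch=UI): no match.
- l row (dept_id=2, branch=NU): no match.
- l row (dept_id=NULL, branch=NU): no match.
- l row (dept_id=1, branch=UI): no match.
- l row (dept_id=2, branch=UI): no match.
- l row (dept_id=4, branch=NU): matches 1 r row(s) → 1 output row(s).
- l row (dept_id=4, branch=NU): matches 1 r row(s) → 1 output row(s).
- 7 r row(s) had no l match → kept, l columns NULL.
After projecting and ordering:
l.salary | l.dept_id | r.dept_id | r.branch
50 | 4 | 4 | NU
65 | 4 | 4 | NU
NULL | NULL | 3 | NU
NULL | NULL | 3 | NU
NULL | NULL | 3 | UI
NULL | NULL | 7 | NU
NULL | NULL | 7 | NU
NULL | NULL | 7 | UI
NULL | NULL | NULL | UI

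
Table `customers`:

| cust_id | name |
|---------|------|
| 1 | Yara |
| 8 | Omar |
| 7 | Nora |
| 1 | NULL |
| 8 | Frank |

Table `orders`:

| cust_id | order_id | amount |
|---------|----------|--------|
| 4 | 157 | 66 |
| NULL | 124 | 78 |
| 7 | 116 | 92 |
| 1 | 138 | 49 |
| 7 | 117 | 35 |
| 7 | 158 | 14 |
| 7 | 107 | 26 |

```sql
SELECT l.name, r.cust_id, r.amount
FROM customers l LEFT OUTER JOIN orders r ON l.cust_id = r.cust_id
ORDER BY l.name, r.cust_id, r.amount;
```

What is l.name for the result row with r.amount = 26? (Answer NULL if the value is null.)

Nora

LEFT JOIN keeps every row from `customers`; unmatched rows get NULL for `orders`'s columns.
Matching on l.cust_id = r.cust_id. A NULL in a compared column never satisfies the condition.
Matched pairs: 6; unmatched l rows kept: 2.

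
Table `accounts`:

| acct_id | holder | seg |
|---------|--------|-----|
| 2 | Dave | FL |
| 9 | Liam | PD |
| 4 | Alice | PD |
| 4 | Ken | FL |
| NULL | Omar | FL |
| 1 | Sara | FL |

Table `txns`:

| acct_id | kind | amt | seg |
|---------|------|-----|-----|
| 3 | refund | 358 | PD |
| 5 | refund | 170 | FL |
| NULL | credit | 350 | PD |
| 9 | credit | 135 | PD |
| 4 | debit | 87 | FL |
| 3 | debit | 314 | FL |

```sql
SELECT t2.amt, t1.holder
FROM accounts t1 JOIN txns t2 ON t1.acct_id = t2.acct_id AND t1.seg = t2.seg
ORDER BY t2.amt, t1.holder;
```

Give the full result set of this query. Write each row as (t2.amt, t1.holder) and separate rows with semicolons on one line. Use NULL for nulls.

INNER JOIN keeps only pairs where the ON condition holds.
Matching on t1.acct_id = t2.acct_id AND t1.seg = t2.seg. A NULL in a compared column never satisfies the condition.
Matched pairs: 2.

(87, Ken); (135, Liam)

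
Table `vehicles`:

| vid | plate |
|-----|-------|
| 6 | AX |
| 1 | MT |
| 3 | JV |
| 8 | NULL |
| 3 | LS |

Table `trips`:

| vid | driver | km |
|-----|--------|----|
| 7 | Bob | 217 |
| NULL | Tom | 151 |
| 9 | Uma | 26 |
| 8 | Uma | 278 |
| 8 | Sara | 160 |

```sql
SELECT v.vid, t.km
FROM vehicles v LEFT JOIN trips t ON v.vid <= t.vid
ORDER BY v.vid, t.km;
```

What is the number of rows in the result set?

19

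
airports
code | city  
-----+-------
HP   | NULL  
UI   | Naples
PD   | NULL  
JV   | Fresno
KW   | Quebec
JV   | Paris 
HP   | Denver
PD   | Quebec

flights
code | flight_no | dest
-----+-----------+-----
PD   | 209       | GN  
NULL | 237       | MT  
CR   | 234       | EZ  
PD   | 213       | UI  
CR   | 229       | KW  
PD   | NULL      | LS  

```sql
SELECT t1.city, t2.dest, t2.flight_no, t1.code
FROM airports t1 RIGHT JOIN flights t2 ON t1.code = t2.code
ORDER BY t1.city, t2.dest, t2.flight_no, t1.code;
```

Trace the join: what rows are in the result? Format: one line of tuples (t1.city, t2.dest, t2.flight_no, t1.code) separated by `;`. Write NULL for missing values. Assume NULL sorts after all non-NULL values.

(Quebec, GN, 209, PD); (Quebec, LS, NULL, PD); (Quebec, UI, 213, PD); (NULL, EZ, 234, NULL); (NULL, GN, 209, PD); (NULL, KW, 229, NULL); (NULL, LS, NULL, PD); (NULL, MT, 237, NULL); (NULL, UI, 213, PD)

RIGHT JOIN keeps every row from `flights`; unmatched rows get NULL for `airports`'s columns.
Matching on t1.code = t2.code. A NULL in a compared column never satisfies the condition.
Matched pairs: 6; unmatched t2 rows kept: 3.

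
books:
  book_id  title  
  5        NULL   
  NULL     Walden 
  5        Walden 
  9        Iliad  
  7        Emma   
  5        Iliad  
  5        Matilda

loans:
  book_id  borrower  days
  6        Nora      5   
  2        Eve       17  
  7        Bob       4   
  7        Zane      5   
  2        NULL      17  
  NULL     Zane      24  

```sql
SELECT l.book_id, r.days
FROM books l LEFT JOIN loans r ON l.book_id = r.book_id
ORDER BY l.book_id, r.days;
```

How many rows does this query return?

8

LEFT JOIN keeps every row from `books`; unmatched rows get NULL for `loans`'s columns.
Matching on l.book_id = r.book_id. A NULL in a compared column never satisfies the condition.
- book_id=5: no r row matches, row kept with r columns NULL.
- book_id=NULL: no r row matches, row kept with r columns NULL.
- book_id=5: no r row matches, row kept with r columns NULL.
- book_id=9: no r row matches, row kept with r columns NULL.
- book_id=7: 2 matching r row(s), so 2 row(s) emitted.
- book_id=5: no r row matches, row kept with r columns NULL.
- book_id=5: no r row matches, row kept with r columns NULL.
Total: 2 matched + 6 padded = 8 rows.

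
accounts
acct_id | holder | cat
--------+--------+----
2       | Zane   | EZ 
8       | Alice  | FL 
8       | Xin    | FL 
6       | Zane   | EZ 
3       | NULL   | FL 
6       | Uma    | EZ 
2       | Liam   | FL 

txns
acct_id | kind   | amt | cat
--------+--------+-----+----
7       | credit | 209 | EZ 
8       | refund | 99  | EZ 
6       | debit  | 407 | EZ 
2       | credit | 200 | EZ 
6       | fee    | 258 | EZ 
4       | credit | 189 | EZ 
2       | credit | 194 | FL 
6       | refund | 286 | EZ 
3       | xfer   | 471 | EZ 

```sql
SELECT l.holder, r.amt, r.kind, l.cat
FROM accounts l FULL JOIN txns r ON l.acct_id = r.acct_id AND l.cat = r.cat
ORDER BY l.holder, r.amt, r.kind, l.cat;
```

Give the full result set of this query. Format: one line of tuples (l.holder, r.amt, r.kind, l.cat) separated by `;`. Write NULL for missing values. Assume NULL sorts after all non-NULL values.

(Alice, NULL, NULL, FL); (Liam, 194, credit, FL); (Uma, 258, fee, EZ); (Uma, 286, refund, EZ); (Uma, 407, debit, EZ); (Xin, NULL, NULL, FL); (Zane, 200, credit, EZ); (Zane, 258, fee, EZ); (Zane, 286, refund, EZ); (Zane, 407, debit, EZ); (NULL, 99, refund, NULL); (NULL, 189, credit, NULL); (NULL, 209, credit, NULL); (NULL, 471, xfer, NULL); (NULL, NULL, NULL, FL)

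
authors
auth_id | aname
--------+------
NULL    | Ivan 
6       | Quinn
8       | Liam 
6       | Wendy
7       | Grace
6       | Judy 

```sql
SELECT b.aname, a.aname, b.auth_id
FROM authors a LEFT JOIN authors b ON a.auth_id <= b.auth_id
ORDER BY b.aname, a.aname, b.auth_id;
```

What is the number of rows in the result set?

LEFT JOIN keeps every row from `authors a`; unmatched rows get NULL for `authors b`'s columns.
Matching on a.auth_id <= b.auth_id. A NULL in a compared column never satisfies the condition.
Matched pairs: 18; unmatched a rows kept: 1.
Total: 18 matched + 1 padded = 19 rows.

19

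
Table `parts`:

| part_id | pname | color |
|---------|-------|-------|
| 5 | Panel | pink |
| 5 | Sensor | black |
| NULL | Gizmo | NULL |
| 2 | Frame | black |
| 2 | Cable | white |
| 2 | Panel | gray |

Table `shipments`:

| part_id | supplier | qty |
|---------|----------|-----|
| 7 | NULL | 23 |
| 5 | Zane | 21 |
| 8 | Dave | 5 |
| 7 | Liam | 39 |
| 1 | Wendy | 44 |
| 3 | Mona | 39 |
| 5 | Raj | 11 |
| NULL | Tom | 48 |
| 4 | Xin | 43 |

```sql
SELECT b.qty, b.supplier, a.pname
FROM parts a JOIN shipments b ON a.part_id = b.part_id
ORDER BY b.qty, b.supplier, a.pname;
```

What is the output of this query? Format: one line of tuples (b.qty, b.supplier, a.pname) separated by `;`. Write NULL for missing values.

(11, Raj, Panel); (11, Raj, Sensor); (21, Zane, Panel); (21, Zane, Sensor)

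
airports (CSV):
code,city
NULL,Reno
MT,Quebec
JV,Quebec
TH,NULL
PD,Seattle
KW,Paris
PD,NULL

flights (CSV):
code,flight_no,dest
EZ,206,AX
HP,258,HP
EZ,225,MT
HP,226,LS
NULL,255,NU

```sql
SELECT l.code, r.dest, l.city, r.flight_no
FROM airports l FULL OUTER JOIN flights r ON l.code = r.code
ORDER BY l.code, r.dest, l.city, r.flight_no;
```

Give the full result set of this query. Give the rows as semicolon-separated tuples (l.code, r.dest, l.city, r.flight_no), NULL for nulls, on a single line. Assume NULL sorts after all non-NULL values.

(JV, NULL, Quebec, NULL); (KW, NULL, Paris, NULL); (MT, NULL, Quebec, NULL); (PD, NULL, Seattle, NULL); (PD, NULL, NULL, NULL); (TH, NULL, NULL, NULL); (NULL, AX, NULL, 206); (NULL, HP, NULL, 258); (NULL, LS, NULL, 226); (NULL, MT, NULL, 225); (NULL, NU, NULL, 255); (NULL, NULL, Reno, NULL)

FULL OUTER JOIN keeps every row from both sides; unmatched rows get NULL for the other side's columns.
Matching on l.code = r.code. A NULL in a compared column never satisfies the condition.
Matched pairs: 0; unmatched l rows kept: 7; unmatched r rows kept: 5.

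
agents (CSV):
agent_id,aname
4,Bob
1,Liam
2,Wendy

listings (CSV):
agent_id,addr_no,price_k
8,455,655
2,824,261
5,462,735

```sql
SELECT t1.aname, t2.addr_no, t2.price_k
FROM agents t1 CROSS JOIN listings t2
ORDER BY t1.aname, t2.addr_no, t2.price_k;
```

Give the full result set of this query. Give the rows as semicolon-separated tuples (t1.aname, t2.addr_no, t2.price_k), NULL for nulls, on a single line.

CROSS JOIN pairs every row of `agents` with every row of `listings`: 3 × 3 = 9 rows.

(Bob, 455, 655); (Bob, 462, 735); (Bob, 824, 261); (Liam, 455, 655); (Liam, 462, 735); (Liam, 824, 261); (Wendy, 455, 655); (Wendy, 462, 735); (Wendy, 824, 261)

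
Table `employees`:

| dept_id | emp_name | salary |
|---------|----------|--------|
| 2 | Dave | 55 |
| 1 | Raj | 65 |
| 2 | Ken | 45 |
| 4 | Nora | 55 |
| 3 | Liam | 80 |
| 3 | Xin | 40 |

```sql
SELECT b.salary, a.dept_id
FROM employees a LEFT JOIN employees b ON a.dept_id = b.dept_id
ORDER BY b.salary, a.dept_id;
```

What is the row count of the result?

LEFT JOIN keeps every row from `employees a`; unmatched rows get NULL for `employees b`'s columns.
Matching on a.dept_id = b.dept_id.
Matched pairs: 10; unmatched a rows kept: 0.
Total: 10 rows.

10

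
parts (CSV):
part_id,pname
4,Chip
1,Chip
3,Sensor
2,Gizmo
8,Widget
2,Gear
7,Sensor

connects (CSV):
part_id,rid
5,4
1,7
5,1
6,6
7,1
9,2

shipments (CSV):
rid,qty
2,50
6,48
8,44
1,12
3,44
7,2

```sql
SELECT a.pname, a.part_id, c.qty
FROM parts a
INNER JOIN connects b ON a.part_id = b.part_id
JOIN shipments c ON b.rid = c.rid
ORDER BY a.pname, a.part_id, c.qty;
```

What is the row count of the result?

2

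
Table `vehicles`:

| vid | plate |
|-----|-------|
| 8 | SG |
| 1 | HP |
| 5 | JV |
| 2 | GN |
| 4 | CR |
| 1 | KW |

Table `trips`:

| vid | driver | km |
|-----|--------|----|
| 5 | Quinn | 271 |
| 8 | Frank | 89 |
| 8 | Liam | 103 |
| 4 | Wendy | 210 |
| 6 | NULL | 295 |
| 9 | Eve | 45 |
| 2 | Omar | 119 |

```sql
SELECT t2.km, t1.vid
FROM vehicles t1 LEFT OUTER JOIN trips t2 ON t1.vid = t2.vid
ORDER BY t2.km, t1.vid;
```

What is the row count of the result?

7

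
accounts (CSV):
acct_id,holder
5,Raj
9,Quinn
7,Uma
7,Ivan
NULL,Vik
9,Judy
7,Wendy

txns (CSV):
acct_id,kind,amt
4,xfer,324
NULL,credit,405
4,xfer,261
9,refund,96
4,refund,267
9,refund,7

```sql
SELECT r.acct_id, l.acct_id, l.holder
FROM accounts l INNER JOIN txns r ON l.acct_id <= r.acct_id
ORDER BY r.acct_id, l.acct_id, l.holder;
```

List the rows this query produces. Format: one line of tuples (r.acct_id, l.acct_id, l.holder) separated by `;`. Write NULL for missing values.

(9, 5, Raj); (9, 5, Raj); (9, 7, Ivan); (9, 7, Ivan); (9, 7, Uma); (9, 7, Uma); (9, 7, Wendy); (9, 7, Wendy); (9, 9, Judy); (9, 9, Judy); (9, 9, Quinn); (9, 9, Quinn)

INNER JOIN keeps only pairs where the ON condition holds.
Matching on l.acct_id <= r.acct_id. A NULL in a compared column never satisfies the condition.
- l row (acct_id=5): matches 2 r row(s) → 2 output row(s).
- l row (acct_id=9): matches 2 r row(s) → 2 output row(s).
- l row (acct_id=7): matches 2 r row(s) → 2 output row(s).
- l row (acct_id=7): matches 2 r row(s) → 2 output row(s).
- l row (acct_id=NULL): no match → dropped.
- l row (acct_id=9): matches 2 r row(s) → 2 output row(s).
- l row (acct_id=7): matches 2 r row(s) → 2 output row(s).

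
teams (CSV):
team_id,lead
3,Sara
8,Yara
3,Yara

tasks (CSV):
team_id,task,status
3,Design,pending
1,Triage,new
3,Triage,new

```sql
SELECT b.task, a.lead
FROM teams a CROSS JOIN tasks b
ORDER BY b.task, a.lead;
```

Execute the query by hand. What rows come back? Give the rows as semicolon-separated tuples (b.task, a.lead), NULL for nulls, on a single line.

(Design, Sara); (Design, Yara); (Design, Yara); (Triage, Sara); (Triage, Sara); (Triage, Yara); (Triage, Yara); (Triage, Yara); (Triage, Yara)

CROSS JOIN pairs every row of `teams` with every row of `tasks`: 3 × 3 = 9 rows.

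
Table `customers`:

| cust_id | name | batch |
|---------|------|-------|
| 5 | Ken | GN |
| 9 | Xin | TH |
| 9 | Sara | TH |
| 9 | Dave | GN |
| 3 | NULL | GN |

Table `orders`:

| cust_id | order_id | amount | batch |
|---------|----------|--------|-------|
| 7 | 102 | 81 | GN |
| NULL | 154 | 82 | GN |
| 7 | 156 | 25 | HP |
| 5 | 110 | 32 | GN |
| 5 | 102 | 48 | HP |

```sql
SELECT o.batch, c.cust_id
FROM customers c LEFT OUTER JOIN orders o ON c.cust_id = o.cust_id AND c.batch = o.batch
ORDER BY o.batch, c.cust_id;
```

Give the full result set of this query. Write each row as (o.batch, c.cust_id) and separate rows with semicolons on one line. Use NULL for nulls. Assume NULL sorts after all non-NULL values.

(GN, 5); (NULL, 3); (NULL, 9); (NULL, 9); (NULL, 9)

LEFT JOIN keeps every row from `customers`; unmatched rows get NULL for `orders`'s columns.
Matching on c.cust_id = o.cust_id AND c.batch = o.batch. A NULL in a compared column never satisfies the condition.
Matched pairs: 1; unmatched c rows kept: 4.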